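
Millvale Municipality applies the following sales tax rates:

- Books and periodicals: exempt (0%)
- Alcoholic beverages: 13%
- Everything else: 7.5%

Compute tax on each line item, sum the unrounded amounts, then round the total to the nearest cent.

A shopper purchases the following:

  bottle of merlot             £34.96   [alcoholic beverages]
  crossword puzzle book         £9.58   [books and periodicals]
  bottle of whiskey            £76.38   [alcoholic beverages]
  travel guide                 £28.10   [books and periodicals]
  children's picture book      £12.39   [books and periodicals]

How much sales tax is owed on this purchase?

£14.47

Bottle of merlot £34.96: alcoholic beverages → 13% → £4.5448
Crossword puzzle book £9.58: books and periodicals → 0% → £0.00
Bottle of whiskey £76.38: alcoholic beverages → 13% → £9.9294
Travel guide £28.10: books and periodicals → 0% → £0.00
Children's picture book £12.39: books and periodicals → 0% → £0.00
Unrounded tax sum = £14.4742 → £14.47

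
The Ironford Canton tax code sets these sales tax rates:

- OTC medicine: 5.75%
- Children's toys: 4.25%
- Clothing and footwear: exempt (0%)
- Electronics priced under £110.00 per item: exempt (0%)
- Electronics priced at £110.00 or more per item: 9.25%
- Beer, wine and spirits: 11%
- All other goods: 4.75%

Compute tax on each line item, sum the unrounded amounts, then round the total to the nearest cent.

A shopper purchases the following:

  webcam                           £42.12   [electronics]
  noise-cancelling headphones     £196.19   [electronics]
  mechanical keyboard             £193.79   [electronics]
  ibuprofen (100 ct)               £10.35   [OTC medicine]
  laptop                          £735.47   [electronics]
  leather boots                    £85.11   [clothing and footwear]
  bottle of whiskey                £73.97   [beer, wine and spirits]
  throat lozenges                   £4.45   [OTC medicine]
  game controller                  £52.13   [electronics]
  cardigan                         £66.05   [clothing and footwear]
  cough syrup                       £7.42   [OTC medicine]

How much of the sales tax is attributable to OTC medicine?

£1.28

Ibuprofen (100 ct) £10.35: OTC medicine → 5.75% → £0.595125
Throat lozenges £4.45: OTC medicine → 5.75% → £0.255875
Cough syrup £7.42: OTC medicine → 5.75% → £0.42665
Tax on OTC medicine: unrounded sum = £1.27765 → £1.28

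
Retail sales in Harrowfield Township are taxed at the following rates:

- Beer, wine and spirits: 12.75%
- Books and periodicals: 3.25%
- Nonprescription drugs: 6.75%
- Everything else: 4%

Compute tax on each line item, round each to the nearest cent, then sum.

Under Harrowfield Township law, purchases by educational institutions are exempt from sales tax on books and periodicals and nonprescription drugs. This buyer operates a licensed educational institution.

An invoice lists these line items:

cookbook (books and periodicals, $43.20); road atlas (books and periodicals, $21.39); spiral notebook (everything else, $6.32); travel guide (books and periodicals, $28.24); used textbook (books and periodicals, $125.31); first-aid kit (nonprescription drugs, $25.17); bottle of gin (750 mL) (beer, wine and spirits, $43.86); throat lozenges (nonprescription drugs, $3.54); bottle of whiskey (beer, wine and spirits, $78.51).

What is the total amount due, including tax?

$391.39

Cookbook $43.20: books and periodicals, buyer-exempt → 0% → $0.00
Road atlas $21.39: books and periodicals, buyer-exempt → 0% → $0.00
Spiral notebook $6.32: everything else → 4% → $0.25
Travel guide $28.24: books and periodicals, buyer-exempt → 0% → $0.00
Used textbook $125.31: books and periodicals, buyer-exempt → 0% → $0.00
First-aid kit $25.17: nonprescription drugs, buyer-exempt → 0% → $0.00
Bottle of gin (750 mL) $43.86: beer, wine and spirits → 12.75% → $5.59
Throat lozenges $3.54: nonprescription drugs, buyer-exempt → 0% → $0.00
Bottle of whiskey $78.51: beer, wine and spirits → 12.75% → $10.01
Subtotal = $375.54; tax = $15.85; total due = $391.39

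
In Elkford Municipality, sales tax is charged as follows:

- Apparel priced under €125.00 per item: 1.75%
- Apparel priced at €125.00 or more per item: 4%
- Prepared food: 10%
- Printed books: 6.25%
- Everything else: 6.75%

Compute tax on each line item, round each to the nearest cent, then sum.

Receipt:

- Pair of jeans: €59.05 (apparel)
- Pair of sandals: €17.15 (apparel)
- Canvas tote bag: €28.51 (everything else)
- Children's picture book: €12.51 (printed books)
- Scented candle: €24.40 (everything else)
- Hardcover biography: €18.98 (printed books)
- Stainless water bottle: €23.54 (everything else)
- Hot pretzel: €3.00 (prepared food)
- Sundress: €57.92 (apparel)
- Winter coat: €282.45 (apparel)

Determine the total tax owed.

Pair of jeans €59.05: apparel, under €125.00 → 1.75% → €1.03
Pair of sandals €17.15: apparel, under €125.00 → 1.75% → €0.30
Canvas tote bag €28.51: everything else → 6.75% → €1.92
Children's picture book €12.51: printed books → 6.25% → €0.78
Scented candle €24.40: everything else → 6.75% → €1.65
Hardcover biography €18.98: printed books → 6.25% → €1.19
Stainless water bottle €23.54: everything else → 6.75% → €1.59
Hot pretzel €3.00: prepared food → 10% → €0.30
Sundress €57.92: apparel, under €125.00 → 1.75% → €1.01
Winter coat €282.45: apparel, €125.00 or more → 4% → €11.30
Total tax = €1.03 + €0.30 + €1.92 + €0.78 + €1.65 + €1.19 + €1.59 + €0.30 + €1.01 + €11.30 = €21.07

€21.07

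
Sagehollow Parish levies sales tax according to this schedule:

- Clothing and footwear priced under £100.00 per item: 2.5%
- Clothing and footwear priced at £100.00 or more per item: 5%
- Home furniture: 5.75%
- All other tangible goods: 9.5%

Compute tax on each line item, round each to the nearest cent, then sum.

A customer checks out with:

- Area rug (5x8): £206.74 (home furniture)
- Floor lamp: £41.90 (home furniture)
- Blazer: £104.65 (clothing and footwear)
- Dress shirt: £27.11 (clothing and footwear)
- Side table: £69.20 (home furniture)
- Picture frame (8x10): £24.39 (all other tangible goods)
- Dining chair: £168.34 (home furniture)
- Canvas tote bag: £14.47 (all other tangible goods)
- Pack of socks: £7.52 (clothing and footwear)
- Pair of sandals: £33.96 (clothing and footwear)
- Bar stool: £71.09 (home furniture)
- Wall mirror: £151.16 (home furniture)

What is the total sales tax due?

Area rug (5x8) £206.74: home furniture → 5.75% → £11.89
Floor lamp £41.90: home furniture → 5.75% → £2.41
Blazer £104.65: clothing and footwear, £100.00 or more → 5% → £5.23
Dress shirt £27.11: clothing and footwear, under £100.00 → 2.5% → £0.68
Side table £69.20: home furniture → 5.75% → £3.98
Picture frame (8x10) £24.39: all other tangible goods → 9.5% → £2.32
Dining chair £168.34: home furniture → 5.75% → £9.68
Canvas tote bag £14.47: all other tangible goods → 9.5% → £1.37
Pack of socks £7.52: clothing and footwear, under £100.00 → 2.5% → £0.19
Pair of sandals £33.96: clothing and footwear, under £100.00 → 2.5% → £0.85
Bar stool £71.09: home furniture → 5.75% → £4.09
Wall mirror £151.16: home furniture → 5.75% → £8.69
Total tax = £11.89 + £2.41 + £5.23 + £0.68 + £3.98 + £2.32 + £9.68 + £1.37 + £0.19 + £0.85 + £4.09 + £8.69 = £51.38

£51.38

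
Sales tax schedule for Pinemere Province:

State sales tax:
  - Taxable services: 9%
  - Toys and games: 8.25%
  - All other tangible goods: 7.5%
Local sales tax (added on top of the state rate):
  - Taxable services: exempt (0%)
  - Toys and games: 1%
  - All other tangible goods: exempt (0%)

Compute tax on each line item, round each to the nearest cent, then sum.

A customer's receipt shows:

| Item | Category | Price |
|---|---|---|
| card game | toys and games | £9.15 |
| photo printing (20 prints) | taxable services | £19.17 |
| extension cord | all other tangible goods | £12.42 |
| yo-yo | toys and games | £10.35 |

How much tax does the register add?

£4.47

Card game £9.15: toys and games → 8.25% + 1% local = 9.25% → £0.85
Photo printing (20 prints) £19.17: taxable services → 9% + 0% local = 9% → £1.73
Extension cord £12.42: all other tangible goods → 7.5% + 0% local = 7.5% → £0.93
Yo-yo £10.35: toys and games → 8.25% + 1% local = 9.25% → £0.96
Total tax = £0.85 + £1.73 + £0.93 + £0.96 = £4.47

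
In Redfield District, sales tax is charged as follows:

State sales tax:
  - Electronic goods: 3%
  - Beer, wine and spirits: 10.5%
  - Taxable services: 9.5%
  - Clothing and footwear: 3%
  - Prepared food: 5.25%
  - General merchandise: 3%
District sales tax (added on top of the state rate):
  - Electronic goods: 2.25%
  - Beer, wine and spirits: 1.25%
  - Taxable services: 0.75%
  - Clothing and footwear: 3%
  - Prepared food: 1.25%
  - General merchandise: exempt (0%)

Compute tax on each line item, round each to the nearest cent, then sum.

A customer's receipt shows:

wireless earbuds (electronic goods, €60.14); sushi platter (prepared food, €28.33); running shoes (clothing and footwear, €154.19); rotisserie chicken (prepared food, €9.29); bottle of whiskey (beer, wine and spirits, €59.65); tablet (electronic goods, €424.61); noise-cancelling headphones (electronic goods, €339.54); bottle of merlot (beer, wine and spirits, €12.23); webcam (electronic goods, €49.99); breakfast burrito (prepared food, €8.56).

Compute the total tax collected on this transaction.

Wireless earbuds €60.14: electronic goods → 3% + 2.25% district = 5.25% → €3.16
Sushi platter €28.33: prepared food → 5.25% + 1.25% district = 6.5% → €1.84
Running shoes €154.19: clothing and footwear → 3% + 3% district = 6% → €9.25
Rotisserie chicken €9.29: prepared food → 5.25% + 1.25% district = 6.5% → €0.60
Bottle of whiskey €59.65: beer, wine and spirits → 10.5% + 1.25% district = 11.75% → €7.01
Tablet €424.61: electronic goods → 3% + 2.25% district = 5.25% → €22.29
Noise-cancelling headphones €339.54: electronic goods → 3% + 2.25% district = 5.25% → €17.83
Bottle of merlot €12.23: beer, wine and spirits → 10.5% + 1.25% district = 11.75% → €1.44
Webcam €49.99: electronic goods → 3% + 2.25% district = 5.25% → €2.62
Breakfast burrito €8.56: prepared food → 5.25% + 1.25% district = 6.5% → €0.56
Total tax = €3.16 + €1.84 + €9.25 + €0.60 + €7.01 + €22.29 + €17.83 + €1.44 + €2.62 + €0.56 = €66.60

€66.60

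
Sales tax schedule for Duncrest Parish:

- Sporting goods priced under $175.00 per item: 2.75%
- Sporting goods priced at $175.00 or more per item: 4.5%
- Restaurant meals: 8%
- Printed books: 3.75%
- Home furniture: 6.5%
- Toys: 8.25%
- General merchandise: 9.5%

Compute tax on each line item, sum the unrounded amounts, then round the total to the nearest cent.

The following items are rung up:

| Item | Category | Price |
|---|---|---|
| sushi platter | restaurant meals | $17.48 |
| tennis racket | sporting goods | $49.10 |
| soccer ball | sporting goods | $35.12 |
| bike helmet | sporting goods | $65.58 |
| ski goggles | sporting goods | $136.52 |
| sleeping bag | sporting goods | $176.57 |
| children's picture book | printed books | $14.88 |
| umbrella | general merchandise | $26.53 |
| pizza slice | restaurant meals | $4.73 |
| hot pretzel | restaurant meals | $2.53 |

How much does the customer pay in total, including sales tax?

Sushi platter $17.48: restaurant meals → 8% → $1.3984
Tennis racket $49.10: sporting goods, under $175.00 → 2.75% → $1.35025
Soccer ball $35.12: sporting goods, under $175.00 → 2.75% → $0.9658
Bike helmet $65.58: sporting goods, under $175.00 → 2.75% → $1.80345
Ski goggles $136.52: sporting goods, under $175.00 → 2.75% → $3.7543
Sleeping bag $176.57: sporting goods, $175.00 or more → 4.5% → $7.94565
Children's picture book $14.88: printed books → 3.75% → $0.558
Umbrella $26.53: general merchandise → 9.5% → $2.52035
Pizza slice $4.73: restaurant meals → 8% → $0.3784
Hot pretzel $2.53: restaurant meals → 8% → $0.2024
Subtotal = $529.04; unrounded tax = $20.877 → $20.88; total due = $549.92

$549.92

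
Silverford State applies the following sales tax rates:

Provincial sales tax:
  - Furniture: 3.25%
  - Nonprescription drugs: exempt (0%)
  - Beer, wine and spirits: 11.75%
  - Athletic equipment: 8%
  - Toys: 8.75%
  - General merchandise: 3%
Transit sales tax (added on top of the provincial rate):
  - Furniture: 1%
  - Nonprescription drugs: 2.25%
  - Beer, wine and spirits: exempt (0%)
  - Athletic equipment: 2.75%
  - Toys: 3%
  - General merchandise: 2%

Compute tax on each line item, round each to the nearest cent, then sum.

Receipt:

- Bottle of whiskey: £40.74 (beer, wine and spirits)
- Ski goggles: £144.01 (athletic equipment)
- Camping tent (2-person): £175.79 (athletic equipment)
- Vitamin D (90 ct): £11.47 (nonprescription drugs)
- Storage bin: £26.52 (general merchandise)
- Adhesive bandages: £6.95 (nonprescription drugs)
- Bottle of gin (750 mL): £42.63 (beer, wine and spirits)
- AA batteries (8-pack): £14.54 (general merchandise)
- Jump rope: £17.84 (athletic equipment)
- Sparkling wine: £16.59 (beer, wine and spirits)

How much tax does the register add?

£50.53

Bottle of whiskey £40.74: beer, wine and spirits → 11.75% + 0% transit = 11.75% → £4.79
Ski goggles £144.01: athletic equipment → 8% + 2.75% transit = 10.75% → £15.48
Camping tent (2-person) £175.79: athletic equipment → 8% + 2.75% transit = 10.75% → £18.90
Vitamin D (90 ct) £11.47: nonprescription drugs → 0% + 2.25% transit = 2.25% → £0.26
Storage bin £26.52: general merchandise → 3% + 2% transit = 5% → £1.33
Adhesive bandages £6.95: nonprescription drugs → 0% + 2.25% transit = 2.25% → £0.16
Bottle of gin (750 mL) £42.63: beer, wine and spirits → 11.75% + 0% transit = 11.75% → £5.01
AA batteries (8-pack) £14.54: general merchandise → 3% + 2% transit = 5% → £0.73
Jump rope £17.84: athletic equipment → 8% + 2.75% transit = 10.75% → £1.92
Sparkling wine £16.59: beer, wine and spirits → 11.75% + 0% transit = 11.75% → £1.95
Total tax = £4.79 + £15.48 + £18.90 + £0.26 + £1.33 + £0.16 + £5.01 + £0.73 + £1.92 + £1.95 = £50.53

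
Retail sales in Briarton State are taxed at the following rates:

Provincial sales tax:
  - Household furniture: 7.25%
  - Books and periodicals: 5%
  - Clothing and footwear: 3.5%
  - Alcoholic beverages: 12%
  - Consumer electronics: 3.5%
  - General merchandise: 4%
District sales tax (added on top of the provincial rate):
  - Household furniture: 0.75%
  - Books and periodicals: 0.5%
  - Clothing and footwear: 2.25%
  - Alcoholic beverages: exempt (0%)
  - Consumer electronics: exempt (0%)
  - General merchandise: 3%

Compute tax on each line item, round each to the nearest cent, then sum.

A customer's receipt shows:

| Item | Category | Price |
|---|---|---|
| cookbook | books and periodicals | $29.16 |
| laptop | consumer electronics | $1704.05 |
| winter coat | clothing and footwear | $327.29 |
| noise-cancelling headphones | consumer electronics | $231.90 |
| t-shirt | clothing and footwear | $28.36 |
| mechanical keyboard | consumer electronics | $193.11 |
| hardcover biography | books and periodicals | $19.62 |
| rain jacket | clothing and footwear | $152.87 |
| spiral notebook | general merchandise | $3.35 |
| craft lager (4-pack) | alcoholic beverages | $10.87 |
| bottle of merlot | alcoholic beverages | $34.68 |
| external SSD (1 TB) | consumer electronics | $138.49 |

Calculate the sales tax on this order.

Cookbook $29.16: books and periodicals → 5% + 0.5% district = 5.5% → $1.60
Laptop $1704.05: consumer electronics → 3.5% + 0% district = 3.5% → $59.64
Winter coat $327.29: clothing and footwear → 3.5% + 2.25% district = 5.75% → $18.82
Noise-cancelling headphones $231.90: consumer electronics → 3.5% + 0% district = 3.5% → $8.12
T-shirt $28.36: clothing and footwear → 3.5% + 2.25% district = 5.75% → $1.63
Mechanical keyboard $193.11: consumer electronics → 3.5% + 0% district = 3.5% → $6.76
Hardcover biography $19.62: books and periodicals → 5% + 0.5% district = 5.5% → $1.08
Rain jacket $152.87: clothing and footwear → 3.5% + 2.25% district = 5.75% → $8.79
Spiral notebook $3.35: general merchandise → 4% + 3% district = 7% → $0.23
Craft lager (4-pack) $10.87: alcoholic beverages → 12% + 0% district = 12% → $1.30
Bottle of merlot $34.68: alcoholic beverages → 12% + 0% district = 12% → $4.16
External SSD (1 TB) $138.49: consumer electronics → 3.5% + 0% district = 3.5% → $4.85
Total tax = $1.60 + $59.64 + $18.82 + $8.12 + $1.63 + $6.76 + $1.08 + $8.79 + $0.23 + $1.30 + $4.16 + $4.85 = $116.98

$116.98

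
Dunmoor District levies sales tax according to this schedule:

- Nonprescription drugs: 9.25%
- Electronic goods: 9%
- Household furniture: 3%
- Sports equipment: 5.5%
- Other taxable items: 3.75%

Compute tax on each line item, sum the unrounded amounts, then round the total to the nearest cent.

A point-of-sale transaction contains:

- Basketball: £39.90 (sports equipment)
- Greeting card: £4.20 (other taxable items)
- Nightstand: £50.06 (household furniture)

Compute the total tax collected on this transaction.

Basketball £39.90: sports equipment → 5.5% → £2.1945
Greeting card £4.20: other taxable items → 3.75% → £0.1575
Nightstand £50.06: household furniture → 3% → £1.5018
Unrounded tax sum = £3.8538 → £3.85

£3.85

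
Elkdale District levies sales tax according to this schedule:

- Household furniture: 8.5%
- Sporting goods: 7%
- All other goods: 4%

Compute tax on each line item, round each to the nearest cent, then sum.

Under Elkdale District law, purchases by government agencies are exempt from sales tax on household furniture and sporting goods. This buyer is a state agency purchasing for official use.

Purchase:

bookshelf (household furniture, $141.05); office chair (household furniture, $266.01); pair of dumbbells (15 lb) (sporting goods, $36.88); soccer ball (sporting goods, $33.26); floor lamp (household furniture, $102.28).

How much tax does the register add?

Bookshelf $141.05: household furniture, buyer-exempt → 0% → $0.00
Office chair $266.01: household furniture, buyer-exempt → 0% → $0.00
Pair of dumbbells (15 lb) $36.88: sporting goods, buyer-exempt → 0% → $0.00
Soccer ball $33.26: sporting goods, buyer-exempt → 0% → $0.00
Floor lamp $102.28: household furniture, buyer-exempt → 0% → $0.00
Total tax = $0.00

$0.00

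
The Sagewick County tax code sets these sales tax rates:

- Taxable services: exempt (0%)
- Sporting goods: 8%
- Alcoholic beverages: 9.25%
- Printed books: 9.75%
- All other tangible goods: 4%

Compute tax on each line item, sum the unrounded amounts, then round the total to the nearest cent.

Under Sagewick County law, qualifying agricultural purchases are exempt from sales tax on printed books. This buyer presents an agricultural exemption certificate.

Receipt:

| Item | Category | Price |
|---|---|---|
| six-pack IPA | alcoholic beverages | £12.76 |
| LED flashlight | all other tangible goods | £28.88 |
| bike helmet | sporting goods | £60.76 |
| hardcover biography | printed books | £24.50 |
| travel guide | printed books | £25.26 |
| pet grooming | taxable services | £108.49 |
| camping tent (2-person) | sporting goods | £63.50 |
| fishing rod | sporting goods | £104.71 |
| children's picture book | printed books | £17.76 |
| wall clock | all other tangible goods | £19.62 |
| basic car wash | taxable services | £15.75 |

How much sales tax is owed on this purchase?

Six-pack IPA £12.76: alcoholic beverages → 9.25% → £1.1803
LED flashlight £28.88: all other tangible goods → 4% → £1.1552
Bike helmet £60.76: sporting goods → 8% → £4.8608
Hardcover biography £24.50: printed books, buyer-exempt → 0% → £0.00
Travel guide £25.26: printed books, buyer-exempt → 0% → £0.00
Pet grooming £108.49: taxable services → 0% → £0.00
Camping tent (2-person) £63.50: sporting goods → 8% → £5.08
Fishing rod £104.71: sporting goods → 8% → £8.3768
Children's picture book £17.76: printed books, buyer-exempt → 0% → £0.00
Wall clock £19.62: all other tangible goods → 4% → £0.7848
Basic car wash £15.75: taxable services → 0% → £0.00
Unrounded tax sum = £21.4379 → £21.44

£21.44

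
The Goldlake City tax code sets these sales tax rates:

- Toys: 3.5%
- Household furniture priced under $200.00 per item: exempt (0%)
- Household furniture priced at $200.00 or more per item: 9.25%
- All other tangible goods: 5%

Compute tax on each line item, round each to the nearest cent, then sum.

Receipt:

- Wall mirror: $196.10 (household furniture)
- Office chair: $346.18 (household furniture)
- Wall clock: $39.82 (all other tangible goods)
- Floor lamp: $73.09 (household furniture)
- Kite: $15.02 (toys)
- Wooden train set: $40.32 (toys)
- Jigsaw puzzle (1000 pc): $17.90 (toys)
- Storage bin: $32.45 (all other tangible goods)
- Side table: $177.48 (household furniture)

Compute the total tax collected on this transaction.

$38.20

Wall mirror $196.10: household furniture, under $200.00 → 0% → $0.00
Office chair $346.18: household furniture, $200.00 or more → 9.25% → $32.02
Wall clock $39.82: all other tangible goods → 5% → $1.99
Floor lamp $73.09: household furniture, under $200.00 → 0% → $0.00
Kite $15.02: toys → 3.5% → $0.53
Wooden train set $40.32: toys → 3.5% → $1.41
Jigsaw puzzle (1000 pc) $17.90: toys → 3.5% → $0.63
Storage bin $32.45: all other tangible goods → 5% → $1.62
Side table $177.48: household furniture, under $200.00 → 0% → $0.00
Total tax = $32.02 + $1.99 + $0.53 + $1.41 + $0.63 + $1.62 = $38.20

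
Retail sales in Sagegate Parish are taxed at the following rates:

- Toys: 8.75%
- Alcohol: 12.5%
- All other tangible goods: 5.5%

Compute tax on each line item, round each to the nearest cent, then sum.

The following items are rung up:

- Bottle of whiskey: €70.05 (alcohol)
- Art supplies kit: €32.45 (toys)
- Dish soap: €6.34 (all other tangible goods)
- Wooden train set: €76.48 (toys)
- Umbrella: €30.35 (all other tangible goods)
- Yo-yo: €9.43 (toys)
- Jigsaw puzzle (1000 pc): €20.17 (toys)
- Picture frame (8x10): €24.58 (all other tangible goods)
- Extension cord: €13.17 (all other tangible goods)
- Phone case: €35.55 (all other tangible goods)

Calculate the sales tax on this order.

Bottle of whiskey €70.05: alcohol → 12.5% → €8.76
Art supplies kit €32.45: toys → 8.75% → €2.84
Dish soap €6.34: all other tangible goods → 5.5% → €0.35
Wooden train set €76.48: toys → 8.75% → €6.69
Umbrella €30.35: all other tangible goods → 5.5% → €1.67
Yo-yo €9.43: toys → 8.75% → €0.83
Jigsaw puzzle (1000 pc) €20.17: toys → 8.75% → €1.76
Picture frame (8x10) €24.58: all other tangible goods → 5.5% → €1.35
Extension cord €13.17: all other tangible goods → 5.5% → €0.72
Phone case €35.55: all other tangible goods → 5.5% → €1.96
Total tax = €8.76 + €2.84 + €0.35 + €6.69 + €1.67 + €0.83 + €1.76 + €1.35 + €0.72 + €1.96 = €26.93

€26.93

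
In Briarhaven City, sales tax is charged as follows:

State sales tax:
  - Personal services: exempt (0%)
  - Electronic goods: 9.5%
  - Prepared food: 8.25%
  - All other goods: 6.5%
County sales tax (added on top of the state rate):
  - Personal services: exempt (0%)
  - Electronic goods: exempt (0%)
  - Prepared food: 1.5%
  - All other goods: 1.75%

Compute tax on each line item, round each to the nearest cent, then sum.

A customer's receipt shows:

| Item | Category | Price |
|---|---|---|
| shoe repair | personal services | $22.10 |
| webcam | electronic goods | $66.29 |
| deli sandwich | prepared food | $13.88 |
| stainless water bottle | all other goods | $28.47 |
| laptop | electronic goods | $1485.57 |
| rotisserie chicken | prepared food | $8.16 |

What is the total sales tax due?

$151.93

Shoe repair $22.10: personal services → 0% + 0% county = 0% → $0.00
Webcam $66.29: electronic goods → 9.5% + 0% county = 9.5% → $6.30
Deli sandwich $13.88: prepared food → 8.25% + 1.5% county = 9.75% → $1.35
Stainless water bottle $28.47: all other goods → 6.5% + 1.75% county = 8.25% → $2.35
Laptop $1485.57: electronic goods → 9.5% + 0% county = 9.5% → $141.13
Rotisserie chicken $8.16: prepared food → 8.25% + 1.5% county = 9.75% → $0.80
Total tax = $6.30 + $1.35 + $2.35 + $141.13 + $0.80 = $151.93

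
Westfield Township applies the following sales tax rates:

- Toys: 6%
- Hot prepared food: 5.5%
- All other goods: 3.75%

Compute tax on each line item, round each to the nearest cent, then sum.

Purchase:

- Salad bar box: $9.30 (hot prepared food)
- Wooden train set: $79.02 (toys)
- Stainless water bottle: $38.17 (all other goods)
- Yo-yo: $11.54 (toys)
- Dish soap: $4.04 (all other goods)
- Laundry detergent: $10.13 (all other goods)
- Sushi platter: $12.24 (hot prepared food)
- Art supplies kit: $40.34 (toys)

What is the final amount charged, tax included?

$215.77

Salad bar box $9.30: hot prepared food → 5.5% → $0.51
Wooden train set $79.02: toys → 6% → $4.74
Stainless water bottle $38.17: all other goods → 3.75% → $1.43
Yo-yo $11.54: toys → 6% → $0.69
Dish soap $4.04: all other goods → 3.75% → $0.15
Laundry detergent $10.13: all other goods → 3.75% → $0.38
Sushi platter $12.24: hot prepared food → 5.5% → $0.67
Art supplies kit $40.34: toys → 6% → $2.42
Subtotal = $204.78; tax = $10.99; total due = $215.77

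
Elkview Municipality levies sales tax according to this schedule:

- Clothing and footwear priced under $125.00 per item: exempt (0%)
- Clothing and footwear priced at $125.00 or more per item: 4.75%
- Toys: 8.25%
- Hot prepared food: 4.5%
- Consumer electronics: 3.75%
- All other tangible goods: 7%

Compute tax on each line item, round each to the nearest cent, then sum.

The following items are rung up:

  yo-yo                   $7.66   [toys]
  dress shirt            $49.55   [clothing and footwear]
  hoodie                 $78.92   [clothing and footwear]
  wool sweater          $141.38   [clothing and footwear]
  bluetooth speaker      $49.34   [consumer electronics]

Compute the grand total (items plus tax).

Yo-yo $7.66: toys → 8.25% → $0.63
Dress shirt $49.55: clothing and footwear, under $125.00 → 0% → $0.00
Hoodie $78.92: clothing and footwear, under $125.00 → 0% → $0.00
Wool sweater $141.38: clothing and footwear, $125.00 or more → 4.75% → $6.72
Bluetooth speaker $49.34: consumer electronics → 3.75% → $1.85
Subtotal = $326.85; tax = $9.20; total due = $336.05

$336.05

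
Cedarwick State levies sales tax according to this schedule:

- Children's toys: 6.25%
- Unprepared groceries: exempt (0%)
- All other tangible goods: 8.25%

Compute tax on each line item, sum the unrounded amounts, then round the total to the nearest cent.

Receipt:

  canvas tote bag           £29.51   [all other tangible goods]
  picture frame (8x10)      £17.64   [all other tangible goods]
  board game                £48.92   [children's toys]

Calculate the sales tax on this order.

£6.95

Canvas tote bag £29.51: all other tangible goods → 8.25% → £2.434575
Picture frame (8x10) £17.64: all other tangible goods → 8.25% → £1.4553
Board game £48.92: children's toys → 6.25% → £3.0575
Unrounded tax sum = £6.947375 → £6.95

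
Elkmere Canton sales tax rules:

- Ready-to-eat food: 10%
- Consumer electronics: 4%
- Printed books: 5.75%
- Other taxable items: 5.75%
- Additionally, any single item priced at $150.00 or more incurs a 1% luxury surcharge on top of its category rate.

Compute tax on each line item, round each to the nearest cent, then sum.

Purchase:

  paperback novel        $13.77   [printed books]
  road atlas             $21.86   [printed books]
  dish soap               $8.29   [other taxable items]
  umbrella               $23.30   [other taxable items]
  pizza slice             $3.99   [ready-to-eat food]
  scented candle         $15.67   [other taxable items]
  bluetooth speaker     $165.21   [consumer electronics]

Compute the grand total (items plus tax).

$265.52

Paperback novel $13.77: printed books → 5.75% → $0.79
Road atlas $21.86: printed books → 5.75% → $1.26
Dish soap $8.29: other taxable items → 5.75% → $0.48
Umbrella $23.30: other taxable items → 5.75% → $1.34
Pizza slice $3.99: ready-to-eat food → 10% → $0.40
Scented candle $15.67: other taxable items → 5.75% → $0.90
Bluetooth speaker $165.21: consumer electronics → 4% + 1% surcharge = 5% → $8.26
Subtotal = $252.09; tax = $13.43; total due = $265.52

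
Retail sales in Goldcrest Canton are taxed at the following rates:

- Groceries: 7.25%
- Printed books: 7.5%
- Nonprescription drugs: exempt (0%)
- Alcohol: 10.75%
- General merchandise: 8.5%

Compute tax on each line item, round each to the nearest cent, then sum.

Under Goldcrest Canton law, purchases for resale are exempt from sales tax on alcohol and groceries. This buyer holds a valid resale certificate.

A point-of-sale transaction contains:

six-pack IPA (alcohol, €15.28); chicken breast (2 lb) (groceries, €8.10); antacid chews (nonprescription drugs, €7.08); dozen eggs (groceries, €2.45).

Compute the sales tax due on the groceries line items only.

€0.00

Chicken breast (2 lb) €8.10: groceries, buyer-exempt → 0% → €0.00
Dozen eggs €2.45: groceries, buyer-exempt → 0% → €0.00
Tax on groceries = €0.00 + €0.00 = €0.00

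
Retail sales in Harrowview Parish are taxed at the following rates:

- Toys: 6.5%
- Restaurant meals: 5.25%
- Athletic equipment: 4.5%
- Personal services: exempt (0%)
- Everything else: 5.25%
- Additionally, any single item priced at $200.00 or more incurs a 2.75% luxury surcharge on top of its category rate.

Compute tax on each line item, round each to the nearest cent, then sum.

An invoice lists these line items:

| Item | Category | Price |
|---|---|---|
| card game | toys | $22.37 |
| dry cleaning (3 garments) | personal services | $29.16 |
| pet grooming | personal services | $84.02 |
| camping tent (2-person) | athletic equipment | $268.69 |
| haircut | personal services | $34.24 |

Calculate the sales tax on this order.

$20.93

Card game $22.37: toys → 6.5% → $1.45
Dry cleaning (3 garments) $29.16: personal services → 0% → $0.00
Pet grooming $84.02: personal services → 0% → $0.00
Camping tent (2-person) $268.69: athletic equipment → 4.5% + 2.75% surcharge = 7.25% → $19.48
Haircut $34.24: personal services → 0% → $0.00
Total tax = $1.45 + $19.48 = $20.93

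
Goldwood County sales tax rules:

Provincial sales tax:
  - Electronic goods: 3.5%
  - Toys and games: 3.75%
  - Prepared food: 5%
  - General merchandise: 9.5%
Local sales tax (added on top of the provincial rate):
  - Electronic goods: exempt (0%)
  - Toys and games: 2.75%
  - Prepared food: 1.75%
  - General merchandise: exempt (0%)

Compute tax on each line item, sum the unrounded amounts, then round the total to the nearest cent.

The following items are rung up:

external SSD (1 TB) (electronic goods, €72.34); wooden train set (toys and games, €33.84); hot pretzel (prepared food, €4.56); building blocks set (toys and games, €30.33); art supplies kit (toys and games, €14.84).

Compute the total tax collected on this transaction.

External SSD (1 TB) €72.34: electronic goods → 3.5% + 0% local = 3.5% → €2.5319
Wooden train set €33.84: toys and games → 3.75% + 2.75% local = 6.5% → €2.1996
Hot pretzel €4.56: prepared food → 5% + 1.75% local = 6.75% → €0.3078
Building blocks set €30.33: toys and games → 3.75% + 2.75% local = 6.5% → €1.97145
Art supplies kit €14.84: toys and games → 3.75% + 2.75% local = 6.5% → €0.9646
Unrounded tax sum = €7.97535 → €7.98

€7.98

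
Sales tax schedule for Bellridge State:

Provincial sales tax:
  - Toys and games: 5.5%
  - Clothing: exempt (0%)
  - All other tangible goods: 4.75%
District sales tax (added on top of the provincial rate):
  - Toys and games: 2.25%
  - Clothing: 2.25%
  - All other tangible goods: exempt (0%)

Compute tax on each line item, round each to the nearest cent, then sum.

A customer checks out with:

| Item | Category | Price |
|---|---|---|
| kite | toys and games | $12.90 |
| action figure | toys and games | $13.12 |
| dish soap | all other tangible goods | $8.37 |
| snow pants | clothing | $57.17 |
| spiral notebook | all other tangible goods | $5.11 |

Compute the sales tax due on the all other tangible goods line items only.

Dish soap $8.37: all other tangible goods → 4.75% + 0% district = 4.75% → $0.40
Spiral notebook $5.11: all other tangible goods → 4.75% + 0% district = 4.75% → $0.24
Tax on all other tangible goods = $0.40 + $0.24 = $0.64

$0.64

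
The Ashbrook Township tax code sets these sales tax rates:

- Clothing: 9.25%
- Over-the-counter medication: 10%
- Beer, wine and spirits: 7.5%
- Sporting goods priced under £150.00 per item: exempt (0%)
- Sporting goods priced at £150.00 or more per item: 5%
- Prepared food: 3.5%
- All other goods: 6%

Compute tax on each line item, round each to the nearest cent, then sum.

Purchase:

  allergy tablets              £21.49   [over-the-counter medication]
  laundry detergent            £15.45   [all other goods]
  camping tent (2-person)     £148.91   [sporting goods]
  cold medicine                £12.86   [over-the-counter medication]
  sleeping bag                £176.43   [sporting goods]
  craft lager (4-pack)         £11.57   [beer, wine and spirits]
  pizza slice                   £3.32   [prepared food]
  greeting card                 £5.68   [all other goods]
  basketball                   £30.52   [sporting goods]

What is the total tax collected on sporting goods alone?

£8.82

Camping tent (2-person) £148.91: sporting goods, under £150.00 → 0% → £0.00
Sleeping bag £176.43: sporting goods, £150.00 or more → 5% → £8.82
Basketball £30.52: sporting goods, under £150.00 → 0% → £0.00
Tax on sporting goods = £0.00 + £8.82 + £0.00 = £8.82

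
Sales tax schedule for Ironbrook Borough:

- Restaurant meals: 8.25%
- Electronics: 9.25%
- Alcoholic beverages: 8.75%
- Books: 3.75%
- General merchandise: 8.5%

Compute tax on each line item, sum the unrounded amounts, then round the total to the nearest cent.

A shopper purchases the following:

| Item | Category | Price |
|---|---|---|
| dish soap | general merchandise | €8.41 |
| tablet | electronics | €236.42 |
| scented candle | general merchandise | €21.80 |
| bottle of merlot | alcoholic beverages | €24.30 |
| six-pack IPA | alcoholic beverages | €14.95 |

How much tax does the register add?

Dish soap €8.41: general merchandise → 8.5% → €0.71485
Tablet €236.42: electronics → 9.25% → €21.86885
Scented candle €21.80: general merchandise → 8.5% → €1.853
Bottle of merlot €24.30: alcoholic beverages → 8.75% → €2.12625
Six-pack IPA €14.95: alcoholic beverages → 8.75% → €1.308125
Unrounded tax sum = €27.871075 → €27.87

€27.87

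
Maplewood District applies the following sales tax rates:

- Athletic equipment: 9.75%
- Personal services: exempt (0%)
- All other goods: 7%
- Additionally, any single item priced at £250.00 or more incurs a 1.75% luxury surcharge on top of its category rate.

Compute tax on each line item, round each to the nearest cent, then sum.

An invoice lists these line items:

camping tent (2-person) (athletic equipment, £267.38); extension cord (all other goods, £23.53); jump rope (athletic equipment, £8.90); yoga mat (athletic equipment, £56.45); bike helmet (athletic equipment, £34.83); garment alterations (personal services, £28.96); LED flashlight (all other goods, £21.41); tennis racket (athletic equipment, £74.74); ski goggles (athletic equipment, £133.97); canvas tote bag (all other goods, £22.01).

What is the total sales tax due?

Camping tent (2-person) £267.38: athletic equipment → 9.75% + 1.75% surcharge = 11.5% → £30.75
Extension cord £23.53: all other goods → 7% → £1.65
Jump rope £8.90: athletic equipment → 9.75% → £0.87
Yoga mat £56.45: athletic equipment → 9.75% → £5.50
Bike helmet £34.83: athletic equipment → 9.75% → £3.40
Garment alterations £28.96: personal services → 0% → £0.00
LED flashlight £21.41: all other goods → 7% → £1.50
Tennis racket £74.74: athletic equipment → 9.75% → £7.29
Ski goggles £133.97: athletic equipment → 9.75% → £13.06
Canvas tote bag £22.01: all other goods → 7% → £1.54
Total tax = £30.75 + £1.65 + £0.87 + £5.50 + £3.40 + £1.50 + £7.29 + £13.06 + £1.54 = £65.56

£65.56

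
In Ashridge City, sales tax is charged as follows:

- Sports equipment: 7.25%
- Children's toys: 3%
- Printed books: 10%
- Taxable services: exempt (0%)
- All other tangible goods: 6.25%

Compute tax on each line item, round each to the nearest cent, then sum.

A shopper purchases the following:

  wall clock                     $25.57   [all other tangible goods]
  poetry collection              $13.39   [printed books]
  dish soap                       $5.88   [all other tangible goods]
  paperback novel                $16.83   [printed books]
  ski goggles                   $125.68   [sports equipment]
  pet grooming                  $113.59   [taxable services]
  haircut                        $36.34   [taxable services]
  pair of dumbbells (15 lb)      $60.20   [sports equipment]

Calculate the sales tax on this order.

Wall clock $25.57: all other tangible goods → 6.25% → $1.60
Poetry collection $13.39: printed books → 10% → $1.34
Dish soap $5.88: all other tangible goods → 6.25% → $0.37
Paperback novel $16.83: printed books → 10% → $1.68
Ski goggles $125.68: sports equipment → 7.25% → $9.11
Pet grooming $113.59: taxable services → 0% → $0.00
Haircut $36.34: taxable services → 0% → $0.00
Pair of dumbbells (15 lb) $60.20: sports equipment → 7.25% → $4.36
Total tax = $1.60 + $1.34 + $0.37 + $1.68 + $9.11 + $4.36 = $18.46

$18.46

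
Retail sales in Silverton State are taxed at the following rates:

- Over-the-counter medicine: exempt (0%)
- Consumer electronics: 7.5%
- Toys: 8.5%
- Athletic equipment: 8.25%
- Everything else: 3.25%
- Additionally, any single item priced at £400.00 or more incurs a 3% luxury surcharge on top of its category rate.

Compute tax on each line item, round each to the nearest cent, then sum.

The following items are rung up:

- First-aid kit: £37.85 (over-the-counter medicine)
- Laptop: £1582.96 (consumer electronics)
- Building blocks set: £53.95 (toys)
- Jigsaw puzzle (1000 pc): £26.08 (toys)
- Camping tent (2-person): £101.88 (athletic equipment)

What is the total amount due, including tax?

First-aid kit £37.85: over-the-counter medicine → 0% → £0.00
Laptop £1582.96: consumer electronics → 7.5% + 3% surcharge = 10.5% → £166.21
Building blocks set £53.95: toys → 8.5% → £4.59
Jigsaw puzzle (1000 pc) £26.08: toys → 8.5% → £2.22
Camping tent (2-person) £101.88: athletic equipment → 8.25% → £8.41
Subtotal = £1802.72; tax = £181.43; total due = £1984.15

£1984.15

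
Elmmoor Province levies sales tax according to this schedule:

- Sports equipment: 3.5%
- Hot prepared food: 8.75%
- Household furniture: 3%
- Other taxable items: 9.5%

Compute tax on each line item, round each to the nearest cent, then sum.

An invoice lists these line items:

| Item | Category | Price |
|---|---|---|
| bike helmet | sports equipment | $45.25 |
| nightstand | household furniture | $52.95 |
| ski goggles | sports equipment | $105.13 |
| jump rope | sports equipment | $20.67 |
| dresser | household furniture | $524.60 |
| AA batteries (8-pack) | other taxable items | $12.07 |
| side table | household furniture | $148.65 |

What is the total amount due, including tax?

$938.24

Bike helmet $45.25: sports equipment → 3.5% → $1.58
Nightstand $52.95: household furniture → 3% → $1.59
Ski goggles $105.13: sports equipment → 3.5% → $3.68
Jump rope $20.67: sports equipment → 3.5% → $0.72
Dresser $524.60: household furniture → 3% → $15.74
AA batteries (8-pack) $12.07: other taxable items → 9.5% → $1.15
Side table $148.65: household furniture → 3% → $4.46
Subtotal = $909.32; tax = $28.92; total due = $938.24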